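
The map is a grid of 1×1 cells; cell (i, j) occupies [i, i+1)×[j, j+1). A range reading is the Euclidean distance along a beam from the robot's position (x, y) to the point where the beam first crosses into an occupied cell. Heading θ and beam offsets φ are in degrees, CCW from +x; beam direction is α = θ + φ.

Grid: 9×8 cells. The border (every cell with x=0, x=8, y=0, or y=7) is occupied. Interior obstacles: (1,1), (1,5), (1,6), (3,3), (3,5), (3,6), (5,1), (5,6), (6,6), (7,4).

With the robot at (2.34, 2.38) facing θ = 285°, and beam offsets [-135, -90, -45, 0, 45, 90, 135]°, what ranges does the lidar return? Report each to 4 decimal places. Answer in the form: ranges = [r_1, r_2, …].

ranges = [1.5473, 1.3873, 0.6800, 1.4287, 2.7600, 5.8597, 1.3200]

beam 1: φ=-135°, α=150°
  cosα=-0.8660 sinα=0.5000 | (2,2) | tMaxX 0.3926 tMaxY 1.2400 | tΔX 1.1547 tΔY 2.0000
    t=0.3926 [x] (1,2)
    t=1.2400 [y] (1,3)
    t=1.5473 [x] (0,3) — stop
  → r_1 = 1.5473
beam 2: φ=-90°, α=195°
  cosα=-0.9659 sinα=-0.2588 | (2,2) | tMaxX 0.3520 tMaxY 1.4682 | tΔX 1.0353 tΔY 3.8637
    t=0.3520 [x] (1,2)
    t=1.3873 [x] (0,2) — stop
  → r_2 = 1.3873
beam 3: φ=-45°, α=240°
  cosα=-0.5000 sinα=-0.8660 | (2,2) | tMaxX 0.6800 tMaxY 0.4388 | tΔX 2.0000 tΔY 1.1547
    t=0.4388 [y] (2,1)
    t=0.6800 [x] (1,1) — stop
  → r_3 = 0.6800
beam 4: φ=0°, α=285°
  cosα=0.2588 sinα=-0.9659 | (2,2) | tMaxX 2.5500 tMaxY 0.3934 | tΔX 3.8637 tΔY 1.0353
    t=0.3934 [y] (2,1)
    t=1.4287 [y] (2,0) — stop
  → r_4 = 1.4287
beam 5: φ=45°, α=330°
  cosα=0.8660 sinα=-0.5000 | (2,2) | tMaxX 0.7621 tMaxY 0.7600 | tΔX 1.1547 tΔY 2.0000
    t=0.7600 [y] (2,1)
    t=0.7621 [x] (3,1)
    t=1.9168 [x] (4,1)
    t=2.7600 [y] (4,0) — stop
  → r_5 = 2.7600
beam 6: φ=90°, α=15°
  cosα=0.9659 sinα=0.2588 | (2,2) | tMaxX 0.6833 tMaxY 2.3955 | tΔX 1.0353 tΔY 3.8637
    t=0.6833 [x] (3,2)
    t=1.7186 [x] (4,2)
    t=2.3955 [y] (4,3)
    t=2.7538 [x] (5,3)
    t=3.7891 [x] (6,3)
    t=4.8244 [x] (7,3)
    t=5.8597 [x] (8,3) — stop
  → r_6 = 5.8597
beam 7: φ=135°, α=60°
  cosα=0.5000 sinα=0.8660 | (2,2) | tMaxX 1.3200 tMaxY 0.7159 | tΔX 2.0000 tΔY 1.1547
    t=0.7159 [y] (2,3)
    t=1.3200 [x] (3,3) — stop
  → r_7 = 1.3200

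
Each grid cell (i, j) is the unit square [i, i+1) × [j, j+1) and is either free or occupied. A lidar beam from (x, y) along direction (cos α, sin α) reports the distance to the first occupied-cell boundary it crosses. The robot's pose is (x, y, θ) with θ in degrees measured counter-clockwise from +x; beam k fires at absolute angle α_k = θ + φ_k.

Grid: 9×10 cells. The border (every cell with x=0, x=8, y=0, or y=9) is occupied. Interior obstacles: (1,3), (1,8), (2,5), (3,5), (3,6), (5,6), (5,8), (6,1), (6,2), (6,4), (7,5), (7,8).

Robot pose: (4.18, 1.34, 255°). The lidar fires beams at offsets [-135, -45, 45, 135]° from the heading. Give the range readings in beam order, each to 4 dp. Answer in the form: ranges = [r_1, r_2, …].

ranges = [4.2262, 0.6800, 0.3926, 2.1016]

beam 1: φ=-135°, α=120°
  direction (-0.5000, 0.8660); cell (4,1); t to first gridline: x 0.3600, y 0.7621 (then +2.0000 / +1.1547)
    (3,1) via x @ 0.3600
    (3,2) via y @ 0.7621
    (3,3) via y @ 1.9168
    (2,3) via x @ 2.3600
    (2,4) via y @ 3.0715
    (2,5) via y @ 4.2262  # hit
  → r_1 = 4.2262
beam 2: φ=-45°, α=210°
  direction (-0.8660, -0.5000); cell (4,1); t to first gridline: x 0.2078, y 0.6800 (then +1.1547 / +2.0000)
    (3,1) via x @ 0.2078
    (3,0) via y @ 0.6800  # hit
  → r_2 = 0.6800
beam 3: φ=45°, α=300°
  direction (0.5000, -0.8660); cell (4,1); t to first gridline: x 1.6400, y 0.3926 (then +2.0000 / +1.1547)
    (4,0) via y @ 0.3926  # hit
  → r_3 = 0.3926
beam 4: φ=135°, α=30°
  direction (0.8660, 0.5000); cell (4,1); t to first gridline: x 0.9469, y 1.3200 (then +1.1547 / +2.0000)
    (5,1) via x @ 0.9469
    (5,2) via y @ 1.3200
    (6,2) via x @ 2.1016  # hit
  → r_4 = 2.1016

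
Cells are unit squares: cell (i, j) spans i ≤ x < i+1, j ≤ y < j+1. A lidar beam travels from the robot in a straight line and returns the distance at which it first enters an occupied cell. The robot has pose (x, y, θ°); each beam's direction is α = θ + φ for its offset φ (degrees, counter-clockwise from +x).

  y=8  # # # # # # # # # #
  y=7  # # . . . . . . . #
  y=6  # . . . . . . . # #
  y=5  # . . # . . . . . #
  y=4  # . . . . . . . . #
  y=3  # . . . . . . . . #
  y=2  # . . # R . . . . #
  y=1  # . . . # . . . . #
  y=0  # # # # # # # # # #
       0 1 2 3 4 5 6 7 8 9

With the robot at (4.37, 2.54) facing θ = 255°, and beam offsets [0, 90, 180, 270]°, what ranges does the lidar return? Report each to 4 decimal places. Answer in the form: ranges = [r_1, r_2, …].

beam 1: φ=0°, α=255°
  cosα=-0.2588 sinα=-0.9659 | (4,2) | tMaxX 1.4296 tMaxY 0.5590 | tΔX 3.8637 tΔY 1.0353
    t=0.5590 [y] (4,1) — stop
  → r_1 = 0.5590
beam 2: φ=90°, α=345°
  cosα=0.9659 sinα=-0.2588 | (4,2) | tMaxX 0.6522 tMaxY 2.0864 | tΔX 1.0353 tΔY 3.8637
    t=0.6522 [x] (5,2)
    t=1.6875 [x] (6,2)
    t=2.0864 [y] (6,1)
    t=2.7228 [x] (7,1)
    t=3.7581 [x] (8,1)
    t=4.7933 [x] (9,1) — stop
  → r_2 = 4.7933
beam 3: φ=180°, α=75°
  cosα=0.2588 sinα=0.9659 | (4,2) | tMaxX 2.4341 tMaxY 0.4762 | tΔX 3.8637 tΔY 1.0353
    t=0.4762 [y] (4,3)
    t=1.5115 [y] (4,4)
    t=2.4341 [x] (5,4)
    t=2.5468 [y] (5,5)
    t=3.5821 [y] (5,6)
    t=4.6173 [y] (5,7)
    t=5.6526 [y] (5,8) — stop
  → r_3 = 5.6526
beam 4: φ=270°, α=165°
  cosα=-0.9659 sinα=0.2588 | (4,2) | tMaxX 0.3831 tMaxY 1.7773 | tΔX 1.0353 tΔY 3.8637
    t=0.3831 [x] (3,2) — stop
  → r_4 = 0.3831

ranges = [0.5590, 4.7933, 5.6526, 0.3831]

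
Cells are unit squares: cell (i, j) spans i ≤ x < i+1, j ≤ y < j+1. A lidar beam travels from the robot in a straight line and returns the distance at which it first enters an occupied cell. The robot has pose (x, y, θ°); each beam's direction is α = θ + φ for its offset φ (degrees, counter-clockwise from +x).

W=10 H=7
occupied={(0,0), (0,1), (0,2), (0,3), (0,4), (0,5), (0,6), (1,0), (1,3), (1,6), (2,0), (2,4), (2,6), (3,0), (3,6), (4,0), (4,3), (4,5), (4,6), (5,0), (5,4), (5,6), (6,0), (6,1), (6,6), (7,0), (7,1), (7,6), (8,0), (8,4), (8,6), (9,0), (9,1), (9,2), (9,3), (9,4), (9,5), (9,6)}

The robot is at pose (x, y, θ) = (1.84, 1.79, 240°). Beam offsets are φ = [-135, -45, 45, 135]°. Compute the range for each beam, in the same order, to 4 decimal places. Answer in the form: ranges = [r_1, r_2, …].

beam 1: φ=-135°, α=105°
  d=(-0.2588,0.9659)  start (1,1)  tX=3.2455 tY=0.2174  stride 1/|dx|=3.8637 1/|dy|=1.0353
    cross y-line → (1,2), t=0.2174
    cross y-line → (1,3), t=1.2527 (wall)
  → r_1 = 1.2527
beam 2: φ=-45°, α=195°
  d=(-0.9659,-0.2588)  start (1,1)  tX=0.8696 tY=3.0523  stride 1/|dx|=1.0353 1/|dy|=3.8637
    cross x-line → (0,1), t=0.8696 (wall)
  → r_2 = 0.8696
beam 3: φ=45°, α=285°
  d=(0.2588,-0.9659)  start (1,1)  tX=0.6182 tY=0.8179  stride 1/|dx|=3.8637 1/|dy|=1.0353
    cross x-line → (2,1), t=0.6182
    cross y-line → (2,0), t=0.8179 (wall)
  → r_3 = 0.8179
beam 4: φ=135°, α=15°
  d=(0.9659,0.2588)  start (1,1)  tX=0.1656 tY=0.8114  stride 1/|dx|=1.0353 1/|dy|=3.8637
    cross x-line → (2,1), t=0.1656
    cross y-line → (2,2), t=0.8114
    cross x-line → (3,2), t=1.2009
    cross x-line → (4,2), t=2.2362
    cross x-line → (5,2), t=3.2715
    cross x-line → (6,2), t=4.3067
    cross y-line → (6,3), t=4.6751
    cross x-line → (7,3), t=5.3420
    cross x-line → (8,3), t=6.3773
    cross x-line → (9,3), t=7.4126 (wall)
  → r_4 = 7.4126

ranges = [1.2527, 0.8696, 0.8179, 7.4126]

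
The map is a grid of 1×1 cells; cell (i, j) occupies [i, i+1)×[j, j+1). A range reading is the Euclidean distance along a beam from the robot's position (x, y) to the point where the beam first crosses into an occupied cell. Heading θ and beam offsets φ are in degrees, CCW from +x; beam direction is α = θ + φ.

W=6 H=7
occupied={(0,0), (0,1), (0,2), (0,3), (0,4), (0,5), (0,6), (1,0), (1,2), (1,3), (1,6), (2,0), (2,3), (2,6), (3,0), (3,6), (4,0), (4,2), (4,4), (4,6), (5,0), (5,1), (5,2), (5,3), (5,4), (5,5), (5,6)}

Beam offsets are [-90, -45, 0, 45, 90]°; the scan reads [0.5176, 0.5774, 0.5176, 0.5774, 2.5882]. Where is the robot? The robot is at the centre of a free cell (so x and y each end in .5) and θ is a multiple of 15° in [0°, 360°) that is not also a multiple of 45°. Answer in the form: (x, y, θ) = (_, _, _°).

(x, y, θ) = (4.5, 1.5, 75°)

Enumerate (i+0.5, j+0.5, θ) over the 15 free cells and 16 admissible headings. For each, cast all 5 beams and compare to the given ranges.
  (2.5, 1.5, 210°): beam 1 = 1.0000 ≠ 0.5176 ✗
  (3.5, 1.5, 300°): beam 1 = 1.0000 ≠ 0.5176 ✗
  (1.5, 1.5, 105°): beam 1 = 2.5882 ≠ 0.5176 ✗
  (2.5, 2.5, 345°): beam 1 = 1.5529 ≠ 0.5176 ✗
  …
  (4.5, 1.5, 75°): r_1=0.5176, r_2=0.5774, r_3=0.5176, r_4=0.5774, r_5=2.5882 — all match ✓
No second candidate reproduces the full scan.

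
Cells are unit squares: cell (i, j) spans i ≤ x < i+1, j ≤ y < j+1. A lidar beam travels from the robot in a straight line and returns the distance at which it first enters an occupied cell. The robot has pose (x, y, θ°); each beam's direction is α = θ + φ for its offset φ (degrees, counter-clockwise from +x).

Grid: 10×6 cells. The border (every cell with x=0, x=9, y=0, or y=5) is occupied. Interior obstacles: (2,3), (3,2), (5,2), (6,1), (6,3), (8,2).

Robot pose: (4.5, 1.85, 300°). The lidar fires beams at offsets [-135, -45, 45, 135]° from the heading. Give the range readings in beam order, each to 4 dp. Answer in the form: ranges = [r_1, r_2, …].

ranges = [0.5796, 0.8800, 1.5529, 3.2611]

beam 1: φ=-135°, α=165°
  cosα=-0.9659 sinα=0.2588 | (4,1) | tMaxX 0.5176 tMaxY 0.5796 | tΔX 1.0353 tΔY 3.8637
    t=0.5176 [x] (3,1)
    t=0.5796 [y] (3,2) — stop
  → r_1 = 0.5796
beam 2: φ=-45°, α=255°
  cosα=-0.2588 sinα=-0.9659 | (4,1) | tMaxX 1.9319 tMaxY 0.8800 | tΔX 3.8637 tΔY 1.0353
    t=0.8800 [y] (4,0) — stop
  → r_2 = 0.8800
beam 3: φ=45°, α=345°
  cosα=0.9659 sinα=-0.2588 | (4,1) | tMaxX 0.5176 tMaxY 3.2841 | tΔX 1.0353 tΔY 3.8637
    t=0.5176 [x] (5,1)
    t=1.5529 [x] (6,1) — stop
  → r_3 = 1.5529
beam 4: φ=135°, α=75°
  cosα=0.2588 sinα=0.9659 | (4,1) | tMaxX 1.9319 tMaxY 0.1553 | tΔX 3.8637 tΔY 1.0353
    t=0.1553 [y] (4,2)
    t=1.1906 [y] (4,3)
    t=1.9319 [x] (5,3)
    t=2.2258 [y] (5,4)
    t=3.2611 [y] (5,5) — stop
  → r_4 = 3.2611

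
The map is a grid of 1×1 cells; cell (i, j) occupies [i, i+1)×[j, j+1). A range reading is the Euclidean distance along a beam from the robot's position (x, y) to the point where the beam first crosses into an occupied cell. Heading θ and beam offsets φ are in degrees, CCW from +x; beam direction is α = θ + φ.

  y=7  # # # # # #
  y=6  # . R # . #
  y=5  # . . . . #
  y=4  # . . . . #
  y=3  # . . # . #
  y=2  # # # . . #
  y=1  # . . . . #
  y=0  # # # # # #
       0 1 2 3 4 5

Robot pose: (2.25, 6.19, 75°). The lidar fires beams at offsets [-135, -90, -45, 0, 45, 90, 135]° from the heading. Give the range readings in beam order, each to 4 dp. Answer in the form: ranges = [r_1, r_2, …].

ranges = [2.5288, 2.8470, 0.8660, 0.8386, 0.9353, 1.2941, 1.4434]

beam 1: φ=-135°, α=300°
  direction (0.5000, -0.8660); cell (2,6); t to first gridline: x 1.5000, y 0.2194 (then +2.0000 / +1.1547)
    (2,5) via y @ 0.2194
    (2,4) via y @ 1.3741
    (3,4) via x @ 1.5000
    (3,3) via y @ 2.5288  # hit
  → r_1 = 2.5288
beam 2: φ=-90°, α=345°
  direction (0.9659, -0.2588); cell (2,6); t to first gridline: x 0.7765, y 0.7341 (then +1.0353 / +3.8637)
    (2,5) via y @ 0.7341
    (3,5) via x @ 0.7765
    (4,5) via x @ 1.8117
    (5,5) via x @ 2.8470  # hit
  → r_2 = 2.8470
beam 3: φ=-45°, α=30°
  direction (0.8660, 0.5000); cell (2,6); t to first gridline: x 0.8660, y 1.6200 (then +1.1547 / +2.0000)
    (3,6) via x @ 0.8660  # hit
  → r_3 = 0.8660
beam 4: φ=0°, α=75°
  direction (0.2588, 0.9659); cell (2,6); t to first gridline: x 2.8978, y 0.8386 (then +3.8637 / +1.0353)
    (2,7) via y @ 0.8386  # hit
  → r_4 = 0.8386
beam 5: φ=45°, α=120°
  direction (-0.5000, 0.8660); cell (2,6); t to first gridline: x 0.5000, y 0.9353 (then +2.0000 / +1.1547)
    (1,6) via x @ 0.5000
    (1,7) via y @ 0.9353  # hit
  → r_5 = 0.9353
beam 6: φ=90°, α=165°
  direction (-0.9659, 0.2588); cell (2,6); t to first gridline: x 0.2588, y 3.1296 (then +1.0353 / +3.8637)
    (1,6) via x @ 0.2588
    (0,6) via x @ 1.2941  # hit
  → r_6 = 1.2941
beam 7: φ=135°, α=210°
  direction (-0.8660, -0.5000); cell (2,6); t to first gridline: x 0.2887, y 0.3800 (then +1.1547 / +2.0000)
    (1,6) via x @ 0.2887
    (1,5) via y @ 0.3800
    (0,5) via x @ 1.4434  # hit
  → r_7 = 1.4434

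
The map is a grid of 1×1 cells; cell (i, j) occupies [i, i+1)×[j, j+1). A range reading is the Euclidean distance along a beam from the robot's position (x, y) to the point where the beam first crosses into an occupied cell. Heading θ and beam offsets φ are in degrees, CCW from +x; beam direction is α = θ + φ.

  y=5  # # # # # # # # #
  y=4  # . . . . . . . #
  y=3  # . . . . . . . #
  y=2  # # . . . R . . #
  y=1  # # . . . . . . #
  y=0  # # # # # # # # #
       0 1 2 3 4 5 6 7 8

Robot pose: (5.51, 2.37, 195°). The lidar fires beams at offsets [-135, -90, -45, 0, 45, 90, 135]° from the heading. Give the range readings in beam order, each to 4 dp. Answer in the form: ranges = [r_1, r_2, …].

beam 1: φ=-135°, α=60°
  direction (0.5000, 0.8660); cell (5,2); t to first gridline: x 0.9800, y 0.7275 (then +2.0000 / +1.1547)
    (5,3) via y @ 0.7275
    (6,3) via x @ 0.9800
    (6,4) via y @ 1.8822
    (7,4) via x @ 2.9800
    (7,5) via y @ 3.0369  # hit
  → r_1 = 3.0369
beam 2: φ=-90°, α=105°
  direction (-0.2588, 0.9659); cell (5,2); t to first gridline: x 1.9705, y 0.6522 (then +3.8637 / +1.0353)
    (5,3) via y @ 0.6522
    (5,4) via y @ 1.6875
    (4,4) via x @ 1.9705
    (4,5) via y @ 2.7228  # hit
  → r_2 = 2.7228
beam 3: φ=-45°, α=150°
  direction (-0.8660, 0.5000); cell (5,2); t to first gridline: x 0.5889, y 1.2600 (then +1.1547 / +2.0000)
    (4,2) via x @ 0.5889
    (4,3) via y @ 1.2600
    (3,3) via x @ 1.7436
    (2,3) via x @ 2.8983
    (2,4) via y @ 3.2600
    (1,4) via x @ 4.0530
    (0,4) via x @ 5.2077  # hit
  → r_3 = 5.2077
beam 4: φ=0°, α=195°
  direction (-0.9659, -0.2588); cell (5,2); t to first gridline: x 0.5280, y 1.4296 (then +1.0353 / +3.8637)
    (4,2) via x @ 0.5280
    (4,1) via y @ 1.4296
    (3,1) via x @ 1.5633
    (2,1) via x @ 2.5985
    (1,1) via x @ 3.6338  # hit
  → r_4 = 3.6338
beam 5: φ=45°, α=240°
  direction (-0.5000, -0.8660); cell (5,2); t to first gridline: x 1.0200, y 0.4272 (then +2.0000 / +1.1547)
    (5,1) via y @ 0.4272
    (4,1) via x @ 1.0200
    (4,0) via y @ 1.5819  # hit
  → r_5 = 1.5819
beam 6: φ=90°, α=285°
  direction (0.2588, -0.9659); cell (5,2); t to first gridline: x 1.8932, y 0.3831 (then +3.8637 / +1.0353)
    (5,1) via y @ 0.3831
    (5,0) via y @ 1.4183  # hit
  → r_6 = 1.4183
beam 7: φ=135°, α=330°
  direction (0.8660, -0.5000); cell (5,2); t to first gridline: x 0.5658, y 0.7400 (then +1.1547 / +2.0000)
    (6,2) via x @ 0.5658
    (6,1) via y @ 0.7400
    (7,1) via x @ 1.7205
    (7,0) via y @ 2.7400  # hit
  → r_7 = 2.7400

ranges = [3.0369, 2.7228, 5.2077, 3.6338, 1.5819, 1.4183, 2.7400]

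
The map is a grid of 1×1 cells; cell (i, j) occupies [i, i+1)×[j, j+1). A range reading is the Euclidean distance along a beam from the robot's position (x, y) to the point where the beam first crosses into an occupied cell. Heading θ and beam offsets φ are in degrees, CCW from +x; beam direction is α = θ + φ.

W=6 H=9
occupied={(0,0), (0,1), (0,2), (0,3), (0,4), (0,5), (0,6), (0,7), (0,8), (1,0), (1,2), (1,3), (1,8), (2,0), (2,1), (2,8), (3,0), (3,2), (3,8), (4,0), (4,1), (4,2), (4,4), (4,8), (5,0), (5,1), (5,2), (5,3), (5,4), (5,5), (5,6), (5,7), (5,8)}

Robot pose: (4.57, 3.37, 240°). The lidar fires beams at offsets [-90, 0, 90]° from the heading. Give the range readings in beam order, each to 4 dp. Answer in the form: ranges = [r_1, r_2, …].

ranges = [4.1223, 0.4272, 0.4965]

beam 1: φ=-90°, α=150°
  cosα=-0.8660 sinα=0.5000 | (4,3) | tMaxX 0.6582 tMaxY 1.2600 | tΔX 1.1547 tΔY 2.0000
    t=0.6582 [x] (3,3)
    t=1.2600 [y] (3,4)
    t=1.8129 [x] (2,4)
    t=2.9676 [x] (1,4)
    t=3.2600 [y] (1,5)
    t=4.1223 [x] (0,5) — stop
  → r_1 = 4.1223
beam 2: φ=0°, α=240°
  cosα=-0.5000 sinα=-0.8660 | (4,3) | tMaxX 1.1400 tMaxY 0.4272 | tΔX 2.0000 tΔY 1.1547
    t=0.4272 [y] (4,2) — stop
  → r_2 = 0.4272
beam 3: φ=90°, α=330°
  cosα=0.8660 sinα=-0.5000 | (4,3) | tMaxX 0.4965 tMaxY 0.7400 | tΔX 1.1547 tΔY 2.0000
    t=0.4965 [x] (5,3) — stop
  → r_3 = 0.4965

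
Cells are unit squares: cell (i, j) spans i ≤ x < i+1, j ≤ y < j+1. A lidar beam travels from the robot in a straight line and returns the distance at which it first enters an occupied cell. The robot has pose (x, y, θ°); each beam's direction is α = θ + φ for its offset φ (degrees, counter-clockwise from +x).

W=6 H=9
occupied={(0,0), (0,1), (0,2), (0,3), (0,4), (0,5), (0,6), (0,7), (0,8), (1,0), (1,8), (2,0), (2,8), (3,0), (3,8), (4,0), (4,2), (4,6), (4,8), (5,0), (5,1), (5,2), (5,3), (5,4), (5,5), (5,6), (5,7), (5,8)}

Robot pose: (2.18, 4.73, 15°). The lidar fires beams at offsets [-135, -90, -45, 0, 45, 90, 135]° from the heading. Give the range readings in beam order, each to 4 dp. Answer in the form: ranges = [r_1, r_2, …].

ranges = [2.3600, 3.8616, 3.2563, 2.9195, 3.7759, 3.3854, 1.3625]

beam 1: φ=-135°, α=240°
  cosα=-0.5000 sinα=-0.8660 | (2,4) | tMaxX 0.3600 tMaxY 0.8429 | tΔX 2.0000 tΔY 1.1547
    t=0.3600 [x] (1,4)
    t=0.8429 [y] (1,3)
    t=1.9976 [y] (1,2)
    t=2.3600 [x] (0,2) — stop
  → r_1 = 2.3600
beam 2: φ=-90°, α=285°
  cosα=0.2588 sinα=-0.9659 | (2,4) | tMaxX 3.1682 tMaxY 0.7558 | tΔX 3.8637 tΔY 1.0353
    t=0.7558 [y] (2,3)
    t=1.7910 [y] (2,2)
    t=2.8263 [y] (2,1)
    t=3.1682 [x] (3,1)
    t=3.8616 [y] (3,0) — stop
  → r_2 = 3.8616
beam 3: φ=-45°, α=330°
  cosα=0.8660 sinα=-0.5000 | (2,4) | tMaxX 0.9469 tMaxY 1.4600 | tΔX 1.1547 tΔY 2.0000
    t=0.9469 [x] (3,4)
    t=1.4600 [y] (3,3)
    t=2.1016 [x] (4,3)
    t=3.2563 [x] (5,3) — stop
  → r_3 = 3.2563
beam 4: φ=0°, α=15°
  cosα=0.9659 sinα=0.2588 | (2,4) | tMaxX 0.8489 tMaxY 1.0432 | tΔX 1.0353 tΔY 3.8637
    t=0.8489 [x] (3,4)
    t=1.0432 [y] (3,5)
    t=1.8842 [x] (4,5)
    t=2.9195 [x] (5,5) — stop
  → r_4 = 2.9195
beam 5: φ=45°, α=60°
  cosα=0.5000 sinα=0.8660 | (2,4) | tMaxX 1.6400 tMaxY 0.3118 | tΔX 2.0000 tΔY 1.1547
    t=0.3118 [y] (2,5)
    t=1.4665 [y] (2,6)
    t=1.6400 [x] (3,6)
    t=2.6212 [y] (3,7)
    t=3.6400 [x] (4,7)
    t=3.7759 [y] (4,8) — stop
  → r_5 = 3.7759
beam 6: φ=90°, α=105°
  cosα=-0.2588 sinα=0.9659 | (2,4) | tMaxX 0.6955 tMaxY 0.2795 | tΔX 3.8637 tΔY 1.0353
    t=0.2795 [y] (2,5)
    t=0.6955 [x] (1,5)
    t=1.3148 [y] (1,6)
    t=2.3501 [y] (1,7)
    t=3.3854 [y] (1,8) — stop
  → r_6 = 3.3854
beam 7: φ=135°, α=150°
  cosα=-0.8660 sinα=0.5000 | (2,4) | tMaxX 0.2078 tMaxY 0.5400 | tΔX 1.1547 tΔY 2.0000
    t=0.2078 [x] (1,4)
    t=0.5400 [y] (1,5)
    t=1.3625 [x] (0,5) — stop
  → r_7 = 1.3625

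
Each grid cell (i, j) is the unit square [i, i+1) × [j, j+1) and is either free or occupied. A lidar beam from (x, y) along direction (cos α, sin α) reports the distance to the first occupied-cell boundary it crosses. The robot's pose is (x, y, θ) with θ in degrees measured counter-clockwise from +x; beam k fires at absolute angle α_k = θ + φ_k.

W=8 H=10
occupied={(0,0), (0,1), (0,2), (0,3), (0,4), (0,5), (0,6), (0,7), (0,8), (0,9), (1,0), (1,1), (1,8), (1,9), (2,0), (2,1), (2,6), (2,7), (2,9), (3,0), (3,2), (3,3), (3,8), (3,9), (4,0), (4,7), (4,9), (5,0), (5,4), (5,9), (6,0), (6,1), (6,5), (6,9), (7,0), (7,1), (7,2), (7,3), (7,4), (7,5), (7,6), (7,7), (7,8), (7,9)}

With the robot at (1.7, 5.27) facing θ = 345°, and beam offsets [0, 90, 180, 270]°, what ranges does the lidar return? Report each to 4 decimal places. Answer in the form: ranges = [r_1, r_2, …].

ranges = [3.4164, 1.1591, 0.7247, 2.7046]

beam 1: φ=0°, α=345°
  d=(0.9659,-0.2588)  start (1,5)  tX=0.3106 tY=1.0432  stride 1/|dx|=1.0353 1/|dy|=3.8637
    cross x-line → (2,5), t=0.3106
    cross y-line → (2,4), t=1.0432
    cross x-line → (3,4), t=1.3459
    cross x-line → (4,4), t=2.3811
    cross x-line → (5,4), t=3.4164 (wall)
  → r_1 = 3.4164
beam 2: φ=90°, α=75°
  d=(0.2588,0.9659)  start (1,5)  tX=1.1591 tY=0.7558  stride 1/|dx|=3.8637 1/|dy|=1.0353
    cross y-line → (1,6), t=0.7558
    cross x-line → (2,6), t=1.1591 (wall)
  → r_2 = 1.1591
beam 3: φ=180°, α=165°
  d=(-0.9659,0.2588)  start (1,5)  tX=0.7247 tY=2.8205  stride 1/|dx|=1.0353 1/|dy|=3.8637
    cross x-line → (0,5), t=0.7247 (wall)
  → r_3 = 0.7247
beam 4: φ=270°, α=255°
  d=(-0.2588,-0.9659)  start (1,5)  tX=2.7046 tY=0.2795  stride 1/|dx|=3.8637 1/|dy|=1.0353
    cross y-line → (1,4), t=0.2795
    cross y-line → (1,3), t=1.3148
    cross y-line → (1,2), t=2.3501
    cross x-line → (0,2), t=2.7046 (wall)
  → r_4 = 2.7046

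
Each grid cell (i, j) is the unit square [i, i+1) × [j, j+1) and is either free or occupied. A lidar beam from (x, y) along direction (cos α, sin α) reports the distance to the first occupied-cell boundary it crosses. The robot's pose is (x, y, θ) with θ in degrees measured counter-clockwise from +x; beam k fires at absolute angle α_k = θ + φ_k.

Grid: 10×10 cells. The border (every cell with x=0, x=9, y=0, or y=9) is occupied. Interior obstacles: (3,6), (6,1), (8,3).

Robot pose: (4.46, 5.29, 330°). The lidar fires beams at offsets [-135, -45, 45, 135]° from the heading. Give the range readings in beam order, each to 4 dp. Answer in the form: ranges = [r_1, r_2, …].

beam 1: φ=-135°, α=195°
  direction (-0.9659, -0.2588); cell (4,5); t to first gridline: x 0.4762, y 1.1205 (then +1.0353 / +3.8637)
    (3,5) via x @ 0.4762
    (3,4) via y @ 1.1205
    (2,4) via x @ 1.5115
    (1,4) via x @ 2.5468
    (0,4) via x @ 3.5821  # hit
  → r_1 = 3.5821
beam 2: φ=-45°, α=285°
  direction (0.2588, -0.9659); cell (4,5); t to first gridline: x 2.0864, y 0.3002 (then +3.8637 / +1.0353)
    (4,4) via y @ 0.3002
    (4,3) via y @ 1.3355
    (5,3) via x @ 2.0864
    (5,2) via y @ 2.3708
    (5,1) via y @ 3.4061
    (5,0) via y @ 4.4413  # hit
  → r_2 = 4.4413
beam 3: φ=45°, α=15°
  direction (0.9659, 0.2588); cell (4,5); t to first gridline: x 0.5590, y 2.7432 (then +1.0353 / +3.8637)
    (5,5) via x @ 0.5590
    (6,5) via x @ 1.5943
    (7,5) via x @ 2.6296
    (7,6) via y @ 2.7432
    (8,6) via x @ 3.6649
    (9,6) via x @ 4.7002  # hit
  → r_3 = 4.7002
beam 4: φ=135°, α=105°
  direction (-0.2588, 0.9659); cell (4,5); t to first gridline: x 1.7773, y 0.7350 (then +3.8637 / +1.0353)
    (4,6) via y @ 0.7350
    (4,7) via y @ 1.7703
    (3,7) via x @ 1.7773
    (3,8) via y @ 2.8056
    (3,9) via y @ 3.8409  # hit
  → r_4 = 3.8409

ranges = [3.5821, 4.4413, 4.7002, 3.8409]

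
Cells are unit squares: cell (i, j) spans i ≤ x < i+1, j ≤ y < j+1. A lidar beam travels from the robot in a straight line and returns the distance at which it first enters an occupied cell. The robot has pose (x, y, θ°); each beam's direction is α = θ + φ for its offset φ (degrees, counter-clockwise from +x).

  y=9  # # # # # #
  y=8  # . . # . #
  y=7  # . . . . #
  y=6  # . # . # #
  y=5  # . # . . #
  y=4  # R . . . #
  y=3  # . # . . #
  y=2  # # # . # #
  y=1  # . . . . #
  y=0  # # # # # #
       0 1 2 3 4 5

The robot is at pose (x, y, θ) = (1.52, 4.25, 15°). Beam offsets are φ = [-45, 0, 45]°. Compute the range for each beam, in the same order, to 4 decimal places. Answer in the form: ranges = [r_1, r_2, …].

beam 1: φ=-45°, α=330°
  direction (0.8660, -0.5000); cell (1,4); t to first gridline: x 0.5543, y 0.5000 (then +1.1547 / +2.0000)
    (1,3) via y @ 0.5000
    (2,3) via x @ 0.5543  # hit
  → r_1 = 0.5543
beam 2: φ=0°, α=15°
  direction (0.9659, 0.2588); cell (1,4); t to first gridline: x 0.4969, y 2.8978 (then +1.0353 / +3.8637)
    (2,4) via x @ 0.4969
    (3,4) via x @ 1.5322
    (4,4) via x @ 2.5675
    (4,5) via y @ 2.8978
    (5,5) via x @ 3.6028  # hit
  → r_2 = 3.6028
beam 3: φ=45°, α=60°
  direction (0.5000, 0.8660); cell (1,4); t to first gridline: x 0.9600, y 0.8660 (then +2.0000 / +1.1547)
    (1,5) via y @ 0.8660
    (2,5) via x @ 0.9600  # hit
  → r_3 = 0.9600

ranges = [0.5543, 3.6028, 0.9600]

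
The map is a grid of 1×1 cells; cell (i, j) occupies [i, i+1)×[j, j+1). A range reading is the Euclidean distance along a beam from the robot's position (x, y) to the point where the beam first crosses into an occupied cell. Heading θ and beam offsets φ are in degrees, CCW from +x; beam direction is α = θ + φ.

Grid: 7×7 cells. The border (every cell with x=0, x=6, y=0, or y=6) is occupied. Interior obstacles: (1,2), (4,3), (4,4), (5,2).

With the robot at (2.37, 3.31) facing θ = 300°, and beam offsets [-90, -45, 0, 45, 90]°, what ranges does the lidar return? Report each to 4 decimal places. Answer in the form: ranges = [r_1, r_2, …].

beam 1: φ=-90°, α=210°
  dir = (cos 210°, sin 210°) = (-0.8660, -0.5000); from cell (2,3)
  next x-line at t=0.4272, next y-line at t=0.6200; Δt_x=1.1547, Δt_y=2.0000
    x: enter (1,3) at t=0.4272
    y: enter (1,2) at t=0.6200 ← occupied
  → r_1 = 0.6200
beam 2: φ=-45°, α=255°
  dir = (cos 255°, sin 255°) = (-0.2588, -0.9659); from cell (2,3)
  next x-line at t=1.4296, next y-line at t=0.3209; Δt_x=3.8637, Δt_y=1.0353
    y: enter (2,2) at t=0.3209
    y: enter (2,1) at t=1.3562
    x: enter (1,1) at t=1.4296
    y: enter (1,0) at t=2.3915 ← occupied
  → r_2 = 2.3915
beam 3: φ=0°, α=300°
  dir = (cos 300°, sin 300°) = (0.5000, -0.8660); from cell (2,3)
  next x-line at t=1.2600, next y-line at t=0.3580; Δt_x=2.0000, Δt_y=1.1547
    y: enter (2,2) at t=0.3580
    x: enter (3,2) at t=1.2600
    y: enter (3,1) at t=1.5127
    y: enter (3,0) at t=2.6674 ← occupied
  → r_3 = 2.6674
beam 4: φ=45°, α=345°
  dir = (cos 345°, sin 345°) = (0.9659, -0.2588); from cell (2,3)
  next x-line at t=0.6522, next y-line at t=1.1977; Δt_x=1.0353, Δt_y=3.8637
    x: enter (3,3) at t=0.6522
    y: enter (3,2) at t=1.1977
    x: enter (4,2) at t=1.6875
    x: enter (5,2) at t=2.7228 ← occupied
  → r_4 = 2.7228
beam 5: φ=90°, α=30°
  dir = (cos 30°, sin 30°) = (0.8660, 0.5000); from cell (2,3)
  next x-line at t=0.7275, next y-line at t=1.3800; Δt_x=1.1547, Δt_y=2.0000
    x: enter (3,3) at t=0.7275
    y: enter (3,4) at t=1.3800
    x: enter (4,4) at t=1.8822 ← occupied
  → r_5 = 1.8822

ranges = [0.6200, 2.3915, 2.6674, 2.7228, 1.8822]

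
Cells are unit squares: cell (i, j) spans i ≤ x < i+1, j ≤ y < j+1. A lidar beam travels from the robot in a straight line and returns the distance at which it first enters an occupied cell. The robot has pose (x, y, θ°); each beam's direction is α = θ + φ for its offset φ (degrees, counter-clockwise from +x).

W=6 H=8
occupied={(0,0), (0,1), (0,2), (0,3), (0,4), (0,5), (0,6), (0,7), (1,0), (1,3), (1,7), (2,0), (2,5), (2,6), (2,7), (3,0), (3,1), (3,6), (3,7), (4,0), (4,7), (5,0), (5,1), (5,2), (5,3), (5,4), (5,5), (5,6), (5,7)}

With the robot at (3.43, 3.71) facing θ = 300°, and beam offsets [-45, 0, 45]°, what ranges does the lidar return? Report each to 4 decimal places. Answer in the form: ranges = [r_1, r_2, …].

ranges = [2.8056, 3.1292, 1.6254]

beam 1: φ=-45°, α=255°
  direction (-0.2588, -0.9659); cell (3,3); t to first gridline: x 1.6614, y 0.7350 (then +3.8637 / +1.0353)
    (3,2) via y @ 0.7350
    (2,2) via x @ 1.6614
    (2,1) via y @ 1.7703
    (2,0) via y @ 2.8056  # hit
  → r_1 = 2.8056
beam 2: φ=0°, α=300°
  direction (0.5000, -0.8660); cell (3,3); t to first gridline: x 1.1400, y 0.8198 (then +2.0000 / +1.1547)
    (3,2) via y @ 0.8198
    (4,2) via x @ 1.1400
    (4,1) via y @ 1.9745
    (4,0) via y @ 3.1292  # hit
  → r_2 = 3.1292
beam 3: φ=45°, α=345°
  direction (0.9659, -0.2588); cell (3,3); t to first gridline: x 0.5901, y 2.7432 (then +1.0353 / +3.8637)
    (4,3) via x @ 0.5901
    (5,3) via x @ 1.6254  # hit
  → r_3 = 1.6254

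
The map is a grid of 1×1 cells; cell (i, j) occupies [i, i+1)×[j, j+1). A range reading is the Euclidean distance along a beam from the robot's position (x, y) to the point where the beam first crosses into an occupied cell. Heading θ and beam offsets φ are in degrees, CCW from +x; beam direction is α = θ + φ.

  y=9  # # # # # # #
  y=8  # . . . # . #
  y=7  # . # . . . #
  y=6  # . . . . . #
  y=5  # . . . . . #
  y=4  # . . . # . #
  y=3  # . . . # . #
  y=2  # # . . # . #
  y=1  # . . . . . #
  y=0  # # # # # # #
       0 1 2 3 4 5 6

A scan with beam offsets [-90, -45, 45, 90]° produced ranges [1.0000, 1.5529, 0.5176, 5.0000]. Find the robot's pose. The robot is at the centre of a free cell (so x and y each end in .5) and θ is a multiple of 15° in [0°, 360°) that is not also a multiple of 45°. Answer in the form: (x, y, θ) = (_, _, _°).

(x, y, θ) = (3.5, 7.5, 150°)

The pose lattice has 34·16 = 544 candidates. Test each by forward raycasting.
  (5.5, 8.5, 285°): beam 1 = 0.5176 ≠ 1.0000 ✗
  (3.5, 8.5, 120°): beam 1 = 0.5774 ≠ 1.0000 ✗
  (1.5, 7.5, 330°): beam 2 = 6.7293 ≠ 1.5529 ✗
  …
  (3.5, 7.5, 150°): r_1=1.0000, r_2=1.5529, r_3=0.5176, r_4=5.0000 — all match ✓
Unique over the lattice → pose = (3.5, 7.5, 150°).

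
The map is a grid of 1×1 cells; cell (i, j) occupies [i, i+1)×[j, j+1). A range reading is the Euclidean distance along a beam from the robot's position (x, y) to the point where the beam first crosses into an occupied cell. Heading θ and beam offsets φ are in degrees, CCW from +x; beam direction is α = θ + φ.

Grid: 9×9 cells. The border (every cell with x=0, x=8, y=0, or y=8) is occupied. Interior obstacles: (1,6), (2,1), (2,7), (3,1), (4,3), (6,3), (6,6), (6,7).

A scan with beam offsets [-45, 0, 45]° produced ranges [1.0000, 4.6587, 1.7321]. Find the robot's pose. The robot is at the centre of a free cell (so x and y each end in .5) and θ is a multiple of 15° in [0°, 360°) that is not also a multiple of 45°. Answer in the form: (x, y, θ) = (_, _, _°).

Enumerate (i+0.5, j+0.5, θ) over the 41 free cells and 16 admissible headings. For each, cast all 3 beams and compare to the given ranges.
  (7.5, 7.5, 105°): beam 1 = 0.5774 ≠ 1.0000 ✗
  (6.5, 4.5, 105°): beam 1 = 3.0000 ≠ 1.0000 ✗
  (1.5, 2.5, 285°): beam 2 = 1.5529 ≠ 4.6587 ✗
  (3.5, 4.5, 240°): beam 1 = 2.5882 ≠ 1.0000 ✗
  …
  (5.5, 2.5, 165°): r_1=1.0000, r_2=4.6587, r_3=1.7321 — all match ✓
No second candidate reproduces the full scan.

(x, y, θ) = (5.5, 2.5, 165°)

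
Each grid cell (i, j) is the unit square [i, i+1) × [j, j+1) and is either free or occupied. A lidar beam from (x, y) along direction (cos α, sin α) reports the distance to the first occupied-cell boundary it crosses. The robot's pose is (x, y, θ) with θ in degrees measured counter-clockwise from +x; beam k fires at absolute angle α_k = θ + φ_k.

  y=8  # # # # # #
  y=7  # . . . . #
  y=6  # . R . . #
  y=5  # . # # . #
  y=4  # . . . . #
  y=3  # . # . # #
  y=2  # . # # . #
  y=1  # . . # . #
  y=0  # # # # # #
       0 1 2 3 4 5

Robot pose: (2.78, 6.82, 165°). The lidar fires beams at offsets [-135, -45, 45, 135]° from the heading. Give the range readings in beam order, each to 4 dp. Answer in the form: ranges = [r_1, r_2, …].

ranges = [2.3600, 1.3625, 2.0554, 0.9469]

beam 1: φ=-135°, α=30°
  d=(0.8660,0.5000)  start (2,6)  tX=0.2540 tY=0.3600  stride 1/|dx|=1.1547 1/|dy|=2.0000
    cross x-line → (3,6), t=0.2540
    cross y-line → (3,7), t=0.3600
    cross x-line → (4,7), t=1.4087
    cross y-line → (4,8), t=2.3600 (wall)
  → r_1 = 2.3600
beam 2: φ=-45°, α=120°
  d=(-0.5000,0.8660)  start (2,6)  tX=1.5600 tY=0.2078  stride 1/|dx|=2.0000 1/|dy|=1.1547
    cross y-line → (2,7), t=0.2078
    cross y-line → (2,8), t=1.3625 (wall)
  → r_2 = 1.3625
beam 3: φ=45°, α=210°
  d=(-0.8660,-0.5000)  start (2,6)  tX=0.9007 tY=1.6400  stride 1/|dx|=1.1547 1/|dy|=2.0000
    cross x-line → (1,6), t=0.9007
    cross y-line → (1,5), t=1.6400
    cross x-line → (0,5), t=2.0554 (wall)
  → r_3 = 2.0554
beam 4: φ=135°, α=300°
  d=(0.5000,-0.8660)  start (2,6)  tX=0.4400 tY=0.9469  stride 1/|dx|=2.0000 1/|dy|=1.1547
    cross x-line → (3,6), t=0.4400
    cross y-line → (3,5), t=0.9469 (wall)
  → r_4 = 0.9469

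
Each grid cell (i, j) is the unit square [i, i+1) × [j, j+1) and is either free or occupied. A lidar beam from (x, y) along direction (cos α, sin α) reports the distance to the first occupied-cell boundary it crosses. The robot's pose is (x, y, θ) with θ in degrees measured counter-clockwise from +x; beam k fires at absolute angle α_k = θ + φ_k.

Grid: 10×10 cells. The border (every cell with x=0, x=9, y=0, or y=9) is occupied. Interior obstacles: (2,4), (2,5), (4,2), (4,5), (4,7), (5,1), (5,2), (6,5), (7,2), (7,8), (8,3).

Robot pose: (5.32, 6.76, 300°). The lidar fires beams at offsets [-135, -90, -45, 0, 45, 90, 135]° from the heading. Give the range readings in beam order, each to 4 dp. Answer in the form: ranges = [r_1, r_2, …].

ranges = [0.9273, 1.5200, 1.2364, 1.3600, 3.8098, 2.4800, 2.3190]

beam 1: φ=-135°, α=165°
  cosα=-0.9659 sinα=0.2588 | (5,6) | tMaxX 0.3313 tMaxY 0.9273 | tΔX 1.0353 tΔY 3.8637
    t=0.3313 [x] (4,6)
    t=0.9273 [y] (4,7) — stop
  → r_1 = 0.9273
beam 2: φ=-90°, α=210°
  cosα=-0.8660 sinα=-0.5000 | (5,6) | tMaxX 0.3695 tMaxY 1.5200 | tΔX 1.1547 tΔY 2.0000
    t=0.3695 [x] (4,6)
    t=1.5200 [y] (4,5) — stop
  → r_2 = 1.5200
beam 3: φ=-45°, α=255°
  cosα=-0.2588 sinα=-0.9659 | (5,6) | tMaxX 1.2364 tMaxY 0.7868 | tΔX 3.8637 tΔY 1.0353
    t=0.7868 [y] (5,5)
    t=1.2364 [x] (4,5) — stop
  → r_3 = 1.2364
beam 4: φ=0°, α=300°
  cosα=0.5000 sinα=-0.8660 | (5,6) | tMaxX 1.3600 tMaxY 0.8776 | tΔX 2.0000 tΔY 1.1547
    t=0.8776 [y] (5,5)
    t=1.3600 [x] (6,5) — stop
  → r_4 = 1.3600
beam 5: φ=45°, α=345°
  cosα=0.9659 sinα=-0.2588 | (5,6) | tMaxX 0.7040 tMaxY 2.9364 | tΔX 1.0353 tΔY 3.8637
    t=0.7040 [x] (6,6)
    t=1.7393 [x] (7,6)
    t=2.7745 [x] (8,6)
    t=2.9364 [y] (8,5)
    t=3.8098 [x] (9,5) — stop
  → r_5 = 3.8098
beam 6: φ=90°, α=30°
  cosα=0.8660 sinα=0.5000 | (5,6) | tMaxX 0.7852 tMaxY 0.4800 | tΔX 1.1547 tΔY 2.0000
    t=0.4800 [y] (5,7)
    t=0.7852 [x] (6,7)
    t=1.9399 [x] (7,7)
    t=2.4800 [y] (7,8) — stop
  → r_6 = 2.4800
beam 7: φ=135°, α=75°
  cosα=0.2588 sinα=0.9659 | (5,6) | tMaxX 2.6273 tMaxY 0.2485 | tΔX 3.8637 tΔY 1.0353
    t=0.2485 [y] (5,7)
    t=1.2837 [y] (5,8)
    t=2.3190 [y] (5,9) — stop
  → r_7 = 2.3190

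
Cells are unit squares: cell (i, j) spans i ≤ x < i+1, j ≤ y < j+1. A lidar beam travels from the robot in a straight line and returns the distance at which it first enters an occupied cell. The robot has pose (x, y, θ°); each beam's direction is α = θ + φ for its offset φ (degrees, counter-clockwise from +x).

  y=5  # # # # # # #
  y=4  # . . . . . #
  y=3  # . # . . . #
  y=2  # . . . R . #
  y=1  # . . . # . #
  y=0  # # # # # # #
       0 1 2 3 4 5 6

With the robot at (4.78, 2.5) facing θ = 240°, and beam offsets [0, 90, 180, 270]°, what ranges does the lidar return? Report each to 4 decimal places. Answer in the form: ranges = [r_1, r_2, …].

beam 1: φ=0°, α=240°
  direction (-0.5000, -0.8660); cell (4,2); t to first gridline: x 1.5600, y 0.5774 (then +2.0000 / +1.1547)
    (4,1) via y @ 0.5774  # hit
  → r_1 = 0.5774
beam 2: φ=90°, α=330°
  direction (0.8660, -0.5000); cell (4,2); t to first gridline: x 0.2540, y 1.0000 (then +1.1547 / +2.0000)
    (5,2) via x @ 0.2540
    (5,1) via y @ 1.0000
    (6,1) via x @ 1.4087  # hit
  → r_2 = 1.4087
beam 3: φ=180°, α=60°
  direction (0.5000, 0.8660); cell (4,2); t to first gridline: x 0.4400, y 0.5774 (then +2.0000 / +1.1547)
    (5,2) via x @ 0.4400
    (5,3) via y @ 0.5774
    (5,4) via y @ 1.7321
    (6,4) via x @ 2.4400  # hit
  → r_3 = 2.4400
beam 4: φ=270°, α=150°
  direction (-0.8660, 0.5000); cell (4,2); t to first gridline: x 0.9007, y 1.0000 (then +1.1547 / +2.0000)
    (3,2) via x @ 0.9007
    (3,3) via y @ 1.0000
    (2,3) via x @ 2.0554  # hit
  → r_4 = 2.0554

ranges = [0.5774, 1.4087, 2.4400, 2.0554]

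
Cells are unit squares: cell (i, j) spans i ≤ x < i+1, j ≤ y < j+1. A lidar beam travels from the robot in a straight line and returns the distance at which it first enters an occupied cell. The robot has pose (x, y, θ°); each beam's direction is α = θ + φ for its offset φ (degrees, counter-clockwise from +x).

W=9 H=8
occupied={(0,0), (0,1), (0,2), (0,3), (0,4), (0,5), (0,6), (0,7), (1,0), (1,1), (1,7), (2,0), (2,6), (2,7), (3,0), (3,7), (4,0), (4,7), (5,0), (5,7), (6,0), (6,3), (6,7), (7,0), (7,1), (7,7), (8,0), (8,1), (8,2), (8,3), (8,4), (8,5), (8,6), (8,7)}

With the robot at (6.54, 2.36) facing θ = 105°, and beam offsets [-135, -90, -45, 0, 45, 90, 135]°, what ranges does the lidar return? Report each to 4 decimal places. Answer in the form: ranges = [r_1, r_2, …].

ranges = [0.7200, 1.5115, 0.7390, 0.6626, 6.3970, 4.7002, 1.5704]

beam 1: φ=-135°, α=330°
  direction (0.8660, -0.5000); cell (6,2); t to first gridline: x 0.5312, y 0.7200 (then +1.1547 / +2.0000)
    (7,2) via x @ 0.5312
    (7,1) via y @ 0.7200  # hit
  → r_1 = 0.7200
beam 2: φ=-90°, α=15°
  direction (0.9659, 0.2588); cell (6,2); t to first gridline: x 0.4762, y 2.4728 (then +1.0353 / +3.8637)
    (7,2) via x @ 0.4762
    (8,2) via x @ 1.5115  # hit
  → r_2 = 1.5115
beam 3: φ=-45°, α=60°
  direction (0.5000, 0.8660); cell (6,2); t to first gridline: x 0.9200, y 0.7390 (then +2.0000 / +1.1547)
    (6,3) via y @ 0.7390  # hit
  → r_3 = 0.7390
beam 4: φ=0°, α=105°
  direction (-0.2588, 0.9659); cell (6,2); t to first gridline: x 2.0864, y 0.6626 (then +3.8637 / +1.0353)
    (6,3) via y @ 0.6626  # hit
  → r_4 = 0.6626
beam 5: φ=45°, α=150°
  direction (-0.8660, 0.5000); cell (6,2); t to first gridline: x 0.6235, y 1.2800 (then +1.1547 / +2.0000)
    (5,2) via x @ 0.6235
    (5,3) via y @ 1.2800
    (4,3) via x @ 1.7782
    (3,3) via x @ 2.9329
    (3,4) via y @ 3.2800
    (2,4) via x @ 4.0876
    (1,4) via x @ 5.2423
    (1,5) via y @ 5.2800
    (0,5) via x @ 6.3970  # hit
  → r_5 = 6.3970
beam 6: φ=90°, α=195°
  direction (-0.9659, -0.2588); cell (6,2); t to first gridline: x 0.5590, y 1.3909 (then +1.0353 / +3.8637)
    (5,2) via x @ 0.5590
    (5,1) via y @ 1.3909
    (4,1) via x @ 1.5943
    (3,1) via x @ 2.6296
    (2,1) via x @ 3.6649
    (1,1) via x @ 4.7002  # hit
  → r_6 = 4.7002
beam 7: φ=135°, α=240°
  direction (-0.5000, -0.8660); cell (6,2); t to first gridline: x 1.0800, y 0.4157 (then +2.0000 / +1.1547)
    (6,1) via y @ 0.4157
    (5,1) via x @ 1.0800
    (5,0) via y @ 1.5704  # hit
  → r_7 = 1.5704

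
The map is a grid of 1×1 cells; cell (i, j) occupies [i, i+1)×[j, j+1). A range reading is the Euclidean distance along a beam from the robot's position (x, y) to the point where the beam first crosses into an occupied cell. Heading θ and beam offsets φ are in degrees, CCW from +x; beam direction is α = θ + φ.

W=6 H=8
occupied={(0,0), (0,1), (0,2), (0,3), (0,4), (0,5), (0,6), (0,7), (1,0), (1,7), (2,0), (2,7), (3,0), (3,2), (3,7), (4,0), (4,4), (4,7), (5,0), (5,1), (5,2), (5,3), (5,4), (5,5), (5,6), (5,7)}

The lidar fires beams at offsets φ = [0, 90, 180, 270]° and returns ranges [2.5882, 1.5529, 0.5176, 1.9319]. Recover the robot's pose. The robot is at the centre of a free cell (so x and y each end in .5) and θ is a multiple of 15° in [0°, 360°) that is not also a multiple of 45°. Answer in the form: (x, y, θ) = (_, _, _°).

Candidates: 22 free-cell centres × 16 headings = 352 poses. Raycast each; keep the one whose scan matches to 4 dp.
  (3.5, 6.5, 60°): beam 1 = 0.5774 ≠ 2.5882 ✗
  (2.5, 4.5, 300°): beam 1 = 1.7321 ≠ 2.5882 ✗
  (1.5, 6.5, 285°): beam 1 = 5.6940 ≠ 2.5882 ✗
  (4.5, 3.5, 285°): beam 1 = 1.9319 ≠ 2.5882 ✗
  …
  (1.5, 5.5, 345°): r_1=2.5882, r_2=1.5529, r_3=0.5176, r_4=1.9319 — all match ✓
Unique over the lattice → pose = (1.5, 5.5, 345°).

(x, y, θ) = (1.5, 5.5, 345°)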